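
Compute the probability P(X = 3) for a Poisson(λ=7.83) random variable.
0.031813

We have X ~ Poisson(λ=7.83).

For a Poisson distribution, the PMF gives us the probability of each outcome.

Using the PMF formula:
P(X = 3) = 0.031813

Rounded to 4 decimal places: 0.0318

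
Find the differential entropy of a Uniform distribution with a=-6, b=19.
3.2189 nats

We have X ~ Uniform(a=-6, b=19).

The differential entropy measures the uncertainty or information content of the distribution.

For a Uniform distribution with a=-6, b=19:
h(X) = 3.2189 nats

(In bits, this would be 4.6439 bits.)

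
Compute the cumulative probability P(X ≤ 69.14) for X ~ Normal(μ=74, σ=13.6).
0.360414

We have X ~ Normal(μ=74, σ=13.6).

The CDF gives us P(X ≤ k).

Using the CDF:
P(X ≤ 69.14) = 0.360414

This means there's approximately a 36.0% chance that X is at most 69.14.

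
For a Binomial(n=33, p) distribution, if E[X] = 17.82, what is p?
p = 0.54

For a Binomial(n, p) distribution:
E[X] = n × p

Given n = 33 and E[X] = 17.82:
17.82 = 33 × p
p = 17.82 / 33 = 0.54

Verification: Binomial(33, 0.54) has E[X] = 17.82 ✓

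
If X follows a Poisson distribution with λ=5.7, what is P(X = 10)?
0.033382

We have X ~ Poisson(λ=5.7).

For a Poisson distribution, the PMF gives us the probability of each outcome.

Using the PMF formula:
P(X = 10) = 0.033382

Rounded to 4 decimal places: 0.0334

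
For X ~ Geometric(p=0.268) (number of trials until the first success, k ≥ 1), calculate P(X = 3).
0.143601

We have X ~ Geometric(p=0.268) (number of trials until the first success, k ≥ 1).

For a Geometric distribution, the PMF gives us the probability of each outcome.

Using the PMF formula:
P(X = 3) = 0.143601

Rounded to 4 decimal places: 0.1436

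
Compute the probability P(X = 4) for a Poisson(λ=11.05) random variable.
0.009869

We have X ~ Poisson(λ=11.05).

For a Poisson distribution, the PMF gives us the probability of each outcome.

Using the PMF formula:
P(X = 4) = 0.009869

Rounded to 4 decimal places: 0.0099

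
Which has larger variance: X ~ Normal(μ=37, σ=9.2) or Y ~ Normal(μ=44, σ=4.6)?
X has larger variance (84.6400 > 21.1600)

Compute the variance for each distribution:

X ~ Normal(μ=37, σ=9.2):
Var(X) = 84.6400

Y ~ Normal(μ=44, σ=4.6):
Var(Y) = 21.1600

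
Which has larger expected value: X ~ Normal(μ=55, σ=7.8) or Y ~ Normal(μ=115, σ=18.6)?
Y has larger mean (115.0000 > 55.0000)

Compute the expected value for each distribution:

X ~ Normal(μ=55, σ=7.8):
E[X] = 55.0000

Y ~ Normal(μ=115, σ=18.6):
E[Y] = 115.0000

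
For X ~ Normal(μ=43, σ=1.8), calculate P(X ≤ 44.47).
0.792941

We have X ~ Normal(μ=43, σ=1.8).

The CDF gives us P(X ≤ k).

Using the CDF:
P(X ≤ 44.47) = 0.792941

This means there's approximately a 79.3% chance that X is at most 44.47.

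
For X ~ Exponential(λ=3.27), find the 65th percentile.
0.3210

We have X ~ Exponential(λ=3.27).

We want to find x such that P(X ≤ x) = 0.65.

This is the 65th percentile, which means 65% of values fall below this point.

Using the inverse CDF (quantile function):
x = F⁻¹(0.65) = 0.3210

Verification: P(X ≤ 0.3210) = 0.65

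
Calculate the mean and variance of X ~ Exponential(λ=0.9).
E[X] = 1.1111, Var(X) = 1.2346

We have X ~ Exponential(λ=0.9).

For an Exponential distribution with λ=0.9:

Expected value:
E[X] = 1.1111

Variance:
Var(X) = 1.2346

Standard deviation:
σ = √Var(X) = 1.1111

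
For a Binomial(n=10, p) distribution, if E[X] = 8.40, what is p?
p = 0.84

For a Binomial(n, p) distribution:
E[X] = n × p

Given n = 10 and E[X] = 8.40:
8.40 = 10 × p
p = 8.40 / 10 = 0.84

Verification: Binomial(10, 0.84) has E[X] = 8.40 ✓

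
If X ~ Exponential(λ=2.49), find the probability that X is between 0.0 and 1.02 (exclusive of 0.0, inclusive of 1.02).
0.921118

We have X ~ Exponential(λ=2.49).

To find P(0.0 < X ≤ 1.02), we use:
P(0.0 < X ≤ 1.02) = P(X ≤ 1.02) - P(X ≤ 0.0)
                 = F(1.02) - F(0.0)
                 = 0.921118 - 0.000000
                 = 0.921118

So there's approximately a 92.1% chance that X falls in this range.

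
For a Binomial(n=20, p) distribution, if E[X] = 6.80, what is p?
p = 0.34

For a Binomial(n, p) distribution:
E[X] = n × p

Given n = 20 and E[X] = 6.80:
6.80 = 20 × p
p = 6.80 / 20 = 0.34

Verification: Binomial(20, 0.34) has E[X] = 6.80 ✓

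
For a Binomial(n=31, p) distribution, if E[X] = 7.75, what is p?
p = 0.25

For a Binomial(n, p) distribution:
E[X] = n × p

Given n = 31 and E[X] = 7.75:
7.75 = 31 × p
p = 7.75 / 31 = 0.25

Verification: Binomial(31, 0.25) has E[X] = 7.75 ✓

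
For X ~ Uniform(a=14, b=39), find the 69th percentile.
31.2500

We have X ~ Uniform(a=14, b=39).

We want to find x such that P(X ≤ x) = 0.69.

This is the 69th percentile, which means 69% of values fall below this point.

Using the inverse CDF (quantile function):
x = F⁻¹(0.69) = 31.2500

Verification: P(X ≤ 31.2500) = 0.69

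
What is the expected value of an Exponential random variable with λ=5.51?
0.1815

We have X ~ Exponential(λ=5.51).

For an Exponential distribution with λ=5.51:
E[X] = 0.1815

This is the expected (average) value of X.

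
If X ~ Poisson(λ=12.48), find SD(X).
3.5327

We have X ~ Poisson(λ=12.48).

For a Poisson distribution with λ=12.48:
σ = √Var(X) = 3.5327

The standard deviation is the square root of the variance.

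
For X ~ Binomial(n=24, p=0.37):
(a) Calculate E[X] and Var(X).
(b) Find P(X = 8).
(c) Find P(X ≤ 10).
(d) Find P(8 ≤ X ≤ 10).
(a) E[X] = 8.8800, Var(X) = 5.5944
(b) P(X = 8) = 0.159085
(c) P(X ≤ 10) = 0.756039
(d) P(8 ≤ X ≤ 10) = 0.471509

We have X ~ Binomial(n=24, p=0.37).

(a) Moments:
E[X] = 8.8800
Var(X) = 5.5944
σ = √Var(X) = 2.3652

(b) Point probability using PMF:
P(X = 8) = 0.159085

(c) Cumulative probability using CDF:
P(X ≤ 10) = F(10) = 0.756039

(d) Range probability:
P(8 ≤ X ≤ 10) = P(X ≤ 10) - P(X ≤ 7)
                   = F(10) - F(7)
                   = 0.756039 - 0.284531
                   = 0.471509

This means approximately 47.2% of outcomes fall in the interval [8, 10].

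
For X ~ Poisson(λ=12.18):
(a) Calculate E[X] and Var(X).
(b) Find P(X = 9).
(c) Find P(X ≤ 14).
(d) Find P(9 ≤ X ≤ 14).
(a) E[X] = 12.1800, Var(X) = 12.1800
(b) P(X = 9) = 0.083436
(c) P(X ≤ 14) = 0.755498
(d) P(9 ≤ X ≤ 14) = 0.611915

We have X ~ Poisson(λ=12.18).

(a) Moments:
E[X] = 12.1800
Var(X) = 12.1800
σ = √Var(X) = 3.4900

(b) Point probability using PMF:
P(X = 9) = 0.083436

(c) Cumulative probability using CDF:
P(X ≤ 14) = F(14) = 0.755498

(d) Range probability:
P(9 ≤ X ≤ 14) = P(X ≤ 14) - P(X ≤ 8)
                   = F(14) - F(8)
                   = 0.755498 - 0.143584
                   = 0.611915

This means approximately 61.2% of outcomes fall in the interval [9, 14].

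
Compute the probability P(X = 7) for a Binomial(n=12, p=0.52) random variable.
0.207470

We have X ~ Binomial(n=12, p=0.52).

For a Binomial distribution, the PMF gives us the probability of each outcome.

Using the PMF formula:
P(X = 7) = 0.207470

Rounded to 4 decimal places: 0.2075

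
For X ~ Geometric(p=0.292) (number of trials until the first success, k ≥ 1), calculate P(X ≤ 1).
0.292000

We have X ~ Geometric(p=0.292) (number of trials until the first success, k ≥ 1).

The CDF gives us P(X ≤ k).

Using the CDF:
P(X ≤ 1) = 0.292000

This means there's approximately a 29.2% chance that X is at most 1.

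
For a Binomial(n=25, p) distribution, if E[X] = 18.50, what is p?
p = 0.74

For a Binomial(n, p) distribution:
E[X] = n × p

Given n = 25 and E[X] = 18.50:
18.50 = 25 × p
p = 18.50 / 25 = 0.74

Verification: Binomial(25, 0.74) has E[X] = 18.50 ✓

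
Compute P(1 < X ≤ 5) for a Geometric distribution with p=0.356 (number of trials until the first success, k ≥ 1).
0.533228

We have X ~ Geometric(p=0.356) (number of trials until the first success, k ≥ 1).

To find P(1 < X ≤ 5), we use:
P(1 < X ≤ 5) = P(X ≤ 5) - P(X ≤ 1)
                 = F(5) - F(1)
                 = 0.889228 - 0.356000
                 = 0.533228

So there's approximately a 53.3% chance that X falls in this range.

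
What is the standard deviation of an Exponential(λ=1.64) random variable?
0.6098

We have X ~ Exponential(λ=1.64).

For an Exponential distribution with λ=1.64:
σ = √Var(X) = 0.6098

The standard deviation is the square root of the variance.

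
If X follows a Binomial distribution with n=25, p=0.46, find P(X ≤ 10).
0.346242

We have X ~ Binomial(n=25, p=0.46).

The CDF gives us P(X ≤ k).

Using the CDF:
P(X ≤ 10) = 0.346242

This means there's approximately a 34.6% chance that X is at most 10.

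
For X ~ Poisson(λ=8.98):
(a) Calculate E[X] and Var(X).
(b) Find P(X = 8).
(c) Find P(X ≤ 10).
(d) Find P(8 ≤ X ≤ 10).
(a) E[X] = 8.9800, Var(X) = 8.9800
(b) P(X = 8) = 0.132046
(c) P(X ≤ 10) = 0.708357
(d) P(8 ≤ X ≤ 10) = 0.382113

We have X ~ Poisson(λ=8.98).

(a) Moments:
E[X] = 8.9800
Var(X) = 8.9800
σ = √Var(X) = 2.9967

(b) Point probability using PMF:
P(X = 8) = 0.132046

(c) Cumulative probability using CDF:
P(X ≤ 10) = F(10) = 0.708357

(d) Range probability:
P(8 ≤ X ≤ 10) = P(X ≤ 10) - P(X ≤ 7)
                   = F(10) - F(7)
                   = 0.708357 - 0.326244
                   = 0.382113

This means approximately 38.2% of outcomes fall in the interval [8, 10].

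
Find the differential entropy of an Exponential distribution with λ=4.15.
-0.4231 nats

We have X ~ Exponential(λ=4.15).

The differential entropy measures the uncertainty or information content of the distribution.

For an Exponential distribution with λ=4.15:
h(X) = -0.4231 nats

(In bits, this would be -0.6104 bits.)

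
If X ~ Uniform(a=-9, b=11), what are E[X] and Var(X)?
E[X] = 1.0000, Var(X) = 33.3333

We have X ~ Uniform(a=-9, b=11).

For a Uniform distribution with a=-9, b=11:

Expected value:
E[X] = 1.0000

Variance:
Var(X) = 33.3333

Standard deviation:
σ = √Var(X) = 5.7735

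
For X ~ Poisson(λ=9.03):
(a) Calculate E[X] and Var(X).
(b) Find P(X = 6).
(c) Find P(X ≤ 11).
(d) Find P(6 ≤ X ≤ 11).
(a) E[X] = 9.0300, Var(X) = 9.0300
(b) P(X = 6) = 0.090181
(c) P(X ≤ 11) = 0.800088
(d) P(6 ≤ X ≤ 11) = 0.686207

We have X ~ Poisson(λ=9.03).

(a) Moments:
E[X] = 9.0300
Var(X) = 9.0300
σ = √Var(X) = 3.0050

(b) Point probability using PMF:
P(X = 6) = 0.090181

(c) Cumulative probability using CDF:
P(X ≤ 11) = F(11) = 0.800088

(d) Range probability:
P(6 ≤ X ≤ 11) = P(X ≤ 11) - P(X ≤ 5)
                   = F(11) - F(5)
                   = 0.800088 - 0.113881
                   = 0.686207

This means approximately 68.6% of outcomes fall in the interval [6, 11].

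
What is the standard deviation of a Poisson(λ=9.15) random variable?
3.0249

We have X ~ Poisson(λ=9.15).

For a Poisson distribution with λ=9.15:
σ = √Var(X) = 3.0249

The standard deviation is the square root of the variance.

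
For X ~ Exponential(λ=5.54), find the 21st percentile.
0.0425

We have X ~ Exponential(λ=5.54).

We want to find x such that P(X ≤ x) = 0.21.

This is the 21st percentile, which means 21% of values fall below this point.

Using the inverse CDF (quantile function):
x = F⁻¹(0.21) = 0.0425

Verification: P(X ≤ 0.0425) = 0.21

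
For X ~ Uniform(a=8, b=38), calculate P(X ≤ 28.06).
0.668667

We have X ~ Uniform(a=8, b=38).

The CDF gives us P(X ≤ k).

Using the CDF:
P(X ≤ 28.06) = 0.668667

This means there's approximately a 66.9% chance that X is at most 28.06.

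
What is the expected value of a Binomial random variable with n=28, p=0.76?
21.2800

We have X ~ Binomial(n=28, p=0.76).

For a Binomial distribution with n=28, p=0.76:
E[X] = 21.2800

This is the expected (average) value of X.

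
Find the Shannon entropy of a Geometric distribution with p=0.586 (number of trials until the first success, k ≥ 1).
1.1575 nats

We have X ~ Geometric(p=0.586) (number of trials until the first success, k ≥ 1).

The Shannon entropy measures the uncertainty or information content of the distribution.

For a Geometric distribution with p=0.586 (number of trials until the first success, k ≥ 1):
H(X) = 1.1575 nats

(In bits, this would be 1.6699 bits.)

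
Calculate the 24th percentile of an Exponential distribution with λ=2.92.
0.0940

We have X ~ Exponential(λ=2.92).

We want to find x such that P(X ≤ x) = 0.24.

This is the 24th percentile, which means 24% of values fall below this point.

Using the inverse CDF (quantile function):
x = F⁻¹(0.24) = 0.0940

Verification: P(X ≤ 0.0940) = 0.24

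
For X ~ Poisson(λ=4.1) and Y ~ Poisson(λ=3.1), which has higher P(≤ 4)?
Y has higher probability (P(Y ≤ 4) = 0.7982 > P(X ≤ 4) = 0.6093)

Compute P(≤ 4) for each distribution:

X ~ Poisson(λ=4.1):
P(X ≤ 4) = 0.6093

Y ~ Poisson(λ=3.1):
P(Y ≤ 4) = 0.7982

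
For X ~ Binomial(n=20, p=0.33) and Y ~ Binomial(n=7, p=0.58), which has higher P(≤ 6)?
Y has higher probability (P(Y ≤ 6) = 0.9779 > P(X ≤ 6) = 0.4921)

Compute P(≤ 6) for each distribution:

X ~ Binomial(n=20, p=0.33):
P(X ≤ 6) = 0.4921

Y ~ Binomial(n=7, p=0.58):
P(Y ≤ 6) = 0.9779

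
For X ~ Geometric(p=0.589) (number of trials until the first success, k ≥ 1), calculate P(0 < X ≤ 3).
0.930573

We have X ~ Geometric(p=0.589) (number of trials until the first success, k ≥ 1).

To find P(0 < X ≤ 3), we use:
P(0 < X ≤ 3) = P(X ≤ 3) - P(X ≤ 0)
                 = F(3) - F(0)
                 = 0.930573 - 0.000000
                 = 0.930573

So there's approximately a 93.1% chance that X falls in this range.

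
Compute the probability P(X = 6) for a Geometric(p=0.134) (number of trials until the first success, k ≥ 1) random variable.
0.065267

We have X ~ Geometric(p=0.134) (number of trials until the first success, k ≥ 1).

For a Geometric distribution, the PMF gives us the probability of each outcome.

Using the PMF formula:
P(X = 6) = 0.065267

Rounded to 4 decimal places: 0.0653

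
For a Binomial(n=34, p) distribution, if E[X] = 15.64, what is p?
p = 0.46

For a Binomial(n, p) distribution:
E[X] = n × p

Given n = 34 and E[X] = 15.64:
15.64 = 34 × p
p = 15.64 / 34 = 0.46

Verification: Binomial(34, 0.46) has E[X] = 15.64 ✓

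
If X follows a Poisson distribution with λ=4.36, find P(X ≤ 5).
0.726642

We have X ~ Poisson(λ=4.36).

The CDF gives us P(X ≤ k).

Using the CDF:
P(X ≤ 5) = 0.726642

This means there's approximately a 72.7% chance that X is at most 5.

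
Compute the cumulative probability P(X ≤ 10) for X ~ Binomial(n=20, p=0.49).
0.622944

We have X ~ Binomial(n=20, p=0.49).

The CDF gives us P(X ≤ k).

Using the CDF:
P(X ≤ 10) = 0.622944

This means there's approximately a 62.3% chance that X is at most 10.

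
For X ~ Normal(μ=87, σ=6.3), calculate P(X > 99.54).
0.023269

We have X ~ Normal(μ=87, σ=6.3).

P(X > 99.54) = 1 - P(X ≤ 99.54)
                = 1 - F(99.54)
                = 1 - 0.976731
                = 0.023269

So there's approximately a 2.3% chance that X exceeds 99.54.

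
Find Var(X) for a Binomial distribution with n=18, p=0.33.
3.9798

We have X ~ Binomial(n=18, p=0.33).

For a Binomial distribution with n=18, p=0.33:
Var(X) = 3.9798

The variance measures the spread of the distribution around the mean.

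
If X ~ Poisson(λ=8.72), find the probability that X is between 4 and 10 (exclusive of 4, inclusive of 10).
0.673449

We have X ~ Poisson(λ=8.72).

To find P(4 < X ≤ 10), we use:
P(4 < X ≤ 10) = P(X ≤ 10) - P(X ≤ 4)
                 = F(10) - F(4)
                 = 0.738626 - 0.065177
                 = 0.673449

So there's approximately a 67.3% chance that X falls in this range.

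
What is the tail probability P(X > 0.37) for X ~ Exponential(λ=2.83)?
0.350954

We have X ~ Exponential(λ=2.83).

P(X > 0.37) = 1 - P(X ≤ 0.37)
                = 1 - F(0.37)
                = 1 - 0.649046
                = 0.350954

So there's approximately a 35.1% chance that X exceeds 0.37.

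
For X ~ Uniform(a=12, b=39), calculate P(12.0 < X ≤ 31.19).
0.710741

We have X ~ Uniform(a=12, b=39).

To find P(12.0 < X ≤ 31.19), we use:
P(12.0 < X ≤ 31.19) = P(X ≤ 31.19) - P(X ≤ 12.0)
                 = F(31.19) - F(12.0)
                 = 0.710741 - 0.000000
                 = 0.710741

So there's approximately a 71.1% chance that X falls in this range.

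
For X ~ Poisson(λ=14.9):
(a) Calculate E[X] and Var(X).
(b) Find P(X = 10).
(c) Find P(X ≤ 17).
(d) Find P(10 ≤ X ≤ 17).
(a) E[X] = 14.9000, Var(X) = 14.9000
(b) P(X = 10) = 0.050247
(c) P(X ≤ 17) = 0.757275
(d) P(10 ≤ X ≤ 17) = 0.684115

We have X ~ Poisson(λ=14.9).

(a) Moments:
E[X] = 14.9000
Var(X) = 14.9000
σ = √Var(X) = 3.8601

(b) Point probability using PMF:
P(X = 10) = 0.050247

(c) Cumulative probability using CDF:
P(X ≤ 17) = F(17) = 0.757275

(d) Range probability:
P(10 ≤ X ≤ 17) = P(X ≤ 17) - P(X ≤ 9)
                   = F(17) - F(9)
                   = 0.757275 - 0.073160
                   = 0.684115

This means approximately 68.4% of outcomes fall in the interval [10, 17].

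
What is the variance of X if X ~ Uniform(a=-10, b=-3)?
4.0833

We have X ~ Uniform(a=-10, b=-3).

For a Uniform distribution with a=-10, b=-3:
Var(X) = 4.0833

The variance measures the spread of the distribution around the mean.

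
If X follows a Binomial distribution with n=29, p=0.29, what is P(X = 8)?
0.161541

We have X ~ Binomial(n=29, p=0.29).

For a Binomial distribution, the PMF gives us the probability of each outcome.

Using the PMF formula:
P(X = 8) = 0.161541

Rounded to 4 decimal places: 0.1615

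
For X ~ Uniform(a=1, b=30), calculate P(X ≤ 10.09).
0.313448

We have X ~ Uniform(a=1, b=30).

The CDF gives us P(X ≤ k).

Using the CDF:
P(X ≤ 10.09) = 0.313448

This means there's approximately a 31.3% chance that X is at most 10.09.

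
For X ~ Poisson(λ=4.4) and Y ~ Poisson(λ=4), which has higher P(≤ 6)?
Y has higher probability (P(Y ≤ 6) = 0.8893 > P(X ≤ 6) = 0.8436)

Compute P(≤ 6) for each distribution:

X ~ Poisson(λ=4.4):
P(X ≤ 6) = 0.8436

Y ~ Poisson(λ=4):
P(Y ≤ 6) = 0.8893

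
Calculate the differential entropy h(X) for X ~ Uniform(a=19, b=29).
2.3026 nats

We have X ~ Uniform(a=19, b=29).

The differential entropy measures the uncertainty or information content of the distribution.

For a Uniform distribution with a=19, b=29:
h(X) = 2.3026 nats

(In bits, this would be 3.3219 bits.)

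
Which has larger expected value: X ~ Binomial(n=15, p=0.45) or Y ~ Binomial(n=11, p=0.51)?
X has larger mean (6.7500 > 5.6100)

Compute the expected value for each distribution:

X ~ Binomial(n=15, p=0.45):
E[X] = 6.7500

Y ~ Binomial(n=11, p=0.51):
E[Y] = 5.6100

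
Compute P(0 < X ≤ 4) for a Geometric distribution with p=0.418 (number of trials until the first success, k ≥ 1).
0.885266

We have X ~ Geometric(p=0.418) (number of trials until the first success, k ≥ 1).

To find P(0 < X ≤ 4), we use:
P(0 < X ≤ 4) = P(X ≤ 4) - P(X ≤ 0)
                 = F(4) - F(0)
                 = 0.885266 - 0.000000
                 = 0.885266

So there's approximately a 88.5% chance that X falls in this range.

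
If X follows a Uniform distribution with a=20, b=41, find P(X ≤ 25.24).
0.249524

We have X ~ Uniform(a=20, b=41).

The CDF gives us P(X ≤ k).

Using the CDF:
P(X ≤ 25.24) = 0.249524

This means there's approximately a 25.0% chance that X is at most 25.24.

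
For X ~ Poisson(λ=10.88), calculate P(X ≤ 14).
0.862631

We have X ~ Poisson(λ=10.88).

The CDF gives us P(X ≤ k).

Using the CDF:
P(X ≤ 14) = 0.862631

This means there's approximately a 86.3% chance that X is at most 14.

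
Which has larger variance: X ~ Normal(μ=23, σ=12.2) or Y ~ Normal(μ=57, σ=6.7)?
X has larger variance (148.8400 > 44.8900)

Compute the variance for each distribution:

X ~ Normal(μ=23, σ=12.2):
Var(X) = 148.8400

Y ~ Normal(μ=57, σ=6.7):
Var(Y) = 44.8900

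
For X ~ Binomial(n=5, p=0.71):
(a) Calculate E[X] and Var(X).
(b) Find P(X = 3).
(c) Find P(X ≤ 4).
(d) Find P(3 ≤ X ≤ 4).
(a) E[X] = 3.5500, Var(X) = 1.0295
(b) P(X = 3) = 0.301003
(c) P(X ≤ 4) = 0.819577
(d) P(3 ≤ X ≤ 4) = 0.669473

We have X ~ Binomial(n=5, p=0.71).

(a) Moments:
E[X] = 3.5500
Var(X) = 1.0295
σ = √Var(X) = 1.0146

(b) Point probability using PMF:
P(X = 3) = 0.301003

(c) Cumulative probability using CDF:
P(X ≤ 4) = F(4) = 0.819577

(d) Range probability:
P(3 ≤ X ≤ 4) = P(X ≤ 4) - P(X ≤ 2)
                   = F(4) - F(2)
                   = 0.819577 - 0.150105
                   = 0.669473

This means approximately 66.9% of outcomes fall in the interval [3, 4].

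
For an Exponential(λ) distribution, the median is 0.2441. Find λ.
λ = 2.8396

For X ~ Exponential(λ), the CDF is F(x) = 1 - e^(-λx).
The median m satisfies F(m) = 0.5:
1 - e^(-λm) = 0.5
e^(-λm) = 0.5
λm = ln(2)
m = ln(2) / λ

Given m = 0.2441:
λ = ln(2) / 0.2441 = 0.693147 / 0.2441 = 2.8396

Verification: ln(2) / 2.8396 = 0.2441 ✓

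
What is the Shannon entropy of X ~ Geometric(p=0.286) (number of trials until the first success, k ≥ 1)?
2.0928 nats

We have X ~ Geometric(p=0.286) (number of trials until the first success, k ≥ 1).

The Shannon entropy measures the uncertainty or information content of the distribution.

For a Geometric distribution with p=0.286 (number of trials until the first success, k ≥ 1):
H(X) = 2.0928 nats

(In bits, this would be 3.0192 bits.)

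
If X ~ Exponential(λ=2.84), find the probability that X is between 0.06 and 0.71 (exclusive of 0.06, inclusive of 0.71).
0.710194

We have X ~ Exponential(λ=2.84).

To find P(0.06 < X ≤ 0.71), we use:
P(0.06 < X ≤ 0.71) = P(X ≤ 0.71) - P(X ≤ 0.06)
                 = F(0.71) - F(0.06)
                 = 0.866866 - 0.156673
                 = 0.710194

So there's approximately a 71.0% chance that X falls in this range.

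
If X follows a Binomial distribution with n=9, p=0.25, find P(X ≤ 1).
0.300339

We have X ~ Binomial(n=9, p=0.25).

The CDF gives us P(X ≤ k).

Using the CDF:
P(X ≤ 1) = 0.300339

This means there's approximately a 30.0% chance that X is at most 1.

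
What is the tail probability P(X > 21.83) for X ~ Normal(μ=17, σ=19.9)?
0.404114

We have X ~ Normal(μ=17, σ=19.9).

P(X > 21.83) = 1 - P(X ≤ 21.83)
                = 1 - F(21.83)
                = 1 - 0.595886
                = 0.404114

So there's approximately a 40.4% chance that X exceeds 21.83.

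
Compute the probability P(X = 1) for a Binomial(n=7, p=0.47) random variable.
0.072921

We have X ~ Binomial(n=7, p=0.47).

For a Binomial distribution, the PMF gives us the probability of each outcome.

Using the PMF formula:
P(X = 1) = 0.072921

Rounded to 4 decimal places: 0.0729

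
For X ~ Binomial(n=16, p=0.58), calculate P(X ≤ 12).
0.952742

We have X ~ Binomial(n=16, p=0.58).

The CDF gives us P(X ≤ k).

Using the CDF:
P(X ≤ 12) = 0.952742

This means there's approximately a 95.3% chance that X is at most 12.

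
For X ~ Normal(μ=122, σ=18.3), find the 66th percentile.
129.5481

We have X ~ Normal(μ=122, σ=18.3).

We want to find x such that P(X ≤ x) = 0.66.

This is the 66th percentile, which means 66% of values fall below this point.

Using the inverse CDF (quantile function):
x = F⁻¹(0.66) = 129.5481

Verification: P(X ≤ 129.5481) = 0.66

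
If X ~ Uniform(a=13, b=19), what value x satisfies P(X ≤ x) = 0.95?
18.7000

We have X ~ Uniform(a=13, b=19).

We want to find x such that P(X ≤ x) = 0.95.

This is the 95th percentile, which means 95% of values fall below this point.

Using the inverse CDF (quantile function):
x = F⁻¹(0.95) = 18.7000

Verification: P(X ≤ 18.7000) = 0.95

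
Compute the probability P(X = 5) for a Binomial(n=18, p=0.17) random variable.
0.107929

We have X ~ Binomial(n=18, p=0.17).

For a Binomial distribution, the PMF gives us the probability of each outcome.

Using the PMF formula:
P(X = 5) = 0.107929

Rounded to 4 decimal places: 0.1079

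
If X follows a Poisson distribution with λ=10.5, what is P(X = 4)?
0.013946

We have X ~ Poisson(λ=10.5).

For a Poisson distribution, the PMF gives us the probability of each outcome.

Using the PMF formula:
P(X = 4) = 0.013946

Rounded to 4 decimal places: 0.0139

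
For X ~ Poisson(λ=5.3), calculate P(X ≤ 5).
0.563473

We have X ~ Poisson(λ=5.3).

The CDF gives us P(X ≤ k).

Using the CDF:
P(X ≤ 5) = 0.563473

This means there's approximately a 56.3% chance that X is at most 5.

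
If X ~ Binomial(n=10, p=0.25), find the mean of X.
2.5000

We have X ~ Binomial(n=10, p=0.25).

For a Binomial distribution with n=10, p=0.25:
E[X] = 2.5000

This is the expected (average) value of X.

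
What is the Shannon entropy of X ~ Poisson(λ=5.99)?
2.2984 nats

We have X ~ Poisson(λ=5.99).

The Shannon entropy measures the uncertainty or information content of the distribution.

For a Poisson distribution with λ=5.99:
H(X) = 2.2984 nats

(In bits, this would be 3.3159 bits.)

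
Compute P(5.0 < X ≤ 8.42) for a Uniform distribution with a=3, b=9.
0.570000

We have X ~ Uniform(a=3, b=9).

To find P(5.0 < X ≤ 8.42), we use:
P(5.0 < X ≤ 8.42) = P(X ≤ 8.42) - P(X ≤ 5.0)
                 = F(8.42) - F(5.0)
                 = 0.903333 - 0.333333
                 = 0.570000

So there's approximately a 57.0% chance that X falls in this range.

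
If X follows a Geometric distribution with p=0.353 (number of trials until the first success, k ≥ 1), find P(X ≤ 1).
0.353000

We have X ~ Geometric(p=0.353) (number of trials until the first success, k ≥ 1).

The CDF gives us P(X ≤ k).

Using the CDF:
P(X ≤ 1) = 0.353000

This means there's approximately a 35.3% chance that X is at most 1.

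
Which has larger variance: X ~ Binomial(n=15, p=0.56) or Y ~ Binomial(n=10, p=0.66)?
X has larger variance (3.6960 > 2.2440)

Compute the variance for each distribution:

X ~ Binomial(n=15, p=0.56):
Var(X) = 3.6960

Y ~ Binomial(n=10, p=0.66):
Var(Y) = 2.2440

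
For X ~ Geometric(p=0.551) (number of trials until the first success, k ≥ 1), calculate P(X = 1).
0.551000

We have X ~ Geometric(p=0.551) (number of trials until the first success, k ≥ 1).

For a Geometric distribution, the PMF gives us the probability of each outcome.

Using the PMF formula:
P(X = 1) = 0.551000

Rounded to 4 decimal places: 0.5510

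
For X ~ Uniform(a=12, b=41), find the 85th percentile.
36.6500

We have X ~ Uniform(a=12, b=41).

We want to find x such that P(X ≤ x) = 0.85.

This is the 85th percentile, which means 85% of values fall below this point.

Using the inverse CDF (quantile function):
x = F⁻¹(0.85) = 36.6500

Verification: P(X ≤ 36.6500) = 0.85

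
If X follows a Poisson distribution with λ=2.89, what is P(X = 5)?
0.093368

We have X ~ Poisson(λ=2.89).

For a Poisson distribution, the PMF gives us the probability of each outcome.

Using the PMF formula:
P(X = 5) = 0.093368

Rounded to 4 decimal places: 0.0934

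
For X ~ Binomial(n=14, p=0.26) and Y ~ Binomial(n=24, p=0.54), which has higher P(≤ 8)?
X has higher probability (P(X ≤ 8) = 0.9971 > P(Y ≤ 8) = 0.0337)

Compute P(≤ 8) for each distribution:

X ~ Binomial(n=14, p=0.26):
P(X ≤ 8) = 0.9971

Y ~ Binomial(n=24, p=0.54):
P(Y ≤ 8) = 0.0337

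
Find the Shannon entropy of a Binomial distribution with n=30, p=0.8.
2.1960 nats

We have X ~ Binomial(n=30, p=0.8).

The Shannon entropy measures the uncertainty or information content of the distribution.

For a Binomial distribution with n=30, p=0.8:
H(X) = 2.1960 nats

(In bits, this would be 3.1682 bits.)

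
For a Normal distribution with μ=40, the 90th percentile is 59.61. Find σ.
σ = 15.3018

For X ~ Normal(μ, σ), the p-th percentile satisfies x = μ + z_p × σ,
where z_p = Φ⁻¹(p) is the standard normal quantile.

Step 1: z_{0.9} = Φ⁻¹(0.9) = 1.2816

Step 2: Solve for σ:
59.61 = 40 + 1.2816 × σ
σ = (59.61 - 40) / 1.2816
σ = 19.61 / 1.2816
σ = 15.3018

Verification: μ + z × σ = 40 + 1.2816 × 15.3018 = 59.61 ✓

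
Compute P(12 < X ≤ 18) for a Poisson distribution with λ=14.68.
0.546363

We have X ~ Poisson(λ=14.68).

To find P(12 < X ≤ 18), we use:
P(12 < X ≤ 18) = P(X ≤ 18) - P(X ≤ 12)
                 = F(18) - F(12)
                 = 0.841330 - 0.294967
                 = 0.546363

So there's approximately a 54.6% chance that X falls in this range.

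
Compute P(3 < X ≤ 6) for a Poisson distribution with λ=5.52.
0.483448

We have X ~ Poisson(λ=5.52).

To find P(3 < X ≤ 6), we use:
P(3 < X ≤ 6) = P(X ≤ 6) - P(X ≤ 3)
                 = F(6) - F(3)
                 = 0.682891 - 0.199443
                 = 0.483448

So there's approximately a 48.3% chance that X falls in this range.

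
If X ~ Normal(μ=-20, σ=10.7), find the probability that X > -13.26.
0.264378

We have X ~ Normal(μ=-20, σ=10.7).

P(X > -13.26) = 1 - P(X ≤ -13.26)
                = 1 - F(-13.26)
                = 1 - 0.735622
                = 0.264378

So there's approximately a 26.4% chance that X exceeds -13.26.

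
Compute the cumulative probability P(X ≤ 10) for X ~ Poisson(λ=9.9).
0.595549

We have X ~ Poisson(λ=9.9).

The CDF gives us P(X ≤ k).

Using the CDF:
P(X ≤ 10) = 0.595549

This means there's approximately a 59.6% chance that X is at most 10.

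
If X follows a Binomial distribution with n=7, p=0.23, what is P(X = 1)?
0.335560

We have X ~ Binomial(n=7, p=0.23).

For a Binomial distribution, the PMF gives us the probability of each outcome.

Using the PMF formula:
P(X = 1) = 0.335560

Rounded to 4 decimal places: 0.3356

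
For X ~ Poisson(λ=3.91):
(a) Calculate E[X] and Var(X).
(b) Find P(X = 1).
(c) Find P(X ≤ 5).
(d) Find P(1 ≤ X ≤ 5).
(a) E[X] = 3.9100, Var(X) = 3.9100
(b) P(X = 1) = 0.078358
(c) P(X ≤ 5) = 0.799034
(d) P(1 ≤ X ≤ 5) = 0.778993

We have X ~ Poisson(λ=3.91).

(a) Moments:
E[X] = 3.9100
Var(X) = 3.9100
σ = √Var(X) = 1.9774

(b) Point probability using PMF:
P(X = 1) = 0.078358

(c) Cumulative probability using CDF:
P(X ≤ 5) = F(5) = 0.799034

(d) Range probability:
P(1 ≤ X ≤ 5) = P(X ≤ 5) - P(X ≤ 0)
                   = F(5) - F(0)
                   = 0.799034 - 0.020041
                   = 0.778993

This means approximately 77.9% of outcomes fall in the interval [1, 5].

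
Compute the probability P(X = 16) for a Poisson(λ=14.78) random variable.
0.094471

We have X ~ Poisson(λ=14.78).

For a Poisson distribution, the PMF gives us the probability of each outcome.

Using the PMF formula:
P(X = 16) = 0.094471

Rounded to 4 decimal places: 0.0945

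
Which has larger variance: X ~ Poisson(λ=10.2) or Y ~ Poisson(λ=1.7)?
X has larger variance (10.2000 > 1.7000)

Compute the variance for each distribution:

X ~ Poisson(λ=10.2):
Var(X) = 10.2000

Y ~ Poisson(λ=1.7):
Var(Y) = 1.7000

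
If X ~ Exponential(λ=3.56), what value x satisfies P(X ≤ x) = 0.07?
0.0204

We have X ~ Exponential(λ=3.56).

We want to find x such that P(X ≤ x) = 0.07.

This is the 7th percentile, which means 7% of values fall below this point.

Using the inverse CDF (quantile function):
x = F⁻¹(0.07) = 0.0204

Verification: P(X ≤ 0.0204) = 0.07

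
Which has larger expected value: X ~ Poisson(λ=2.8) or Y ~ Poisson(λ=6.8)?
Y has larger mean (6.8000 > 2.8000)

Compute the expected value for each distribution:

X ~ Poisson(λ=2.8):
E[X] = 2.8000

Y ~ Poisson(λ=6.8):
E[Y] = 6.8000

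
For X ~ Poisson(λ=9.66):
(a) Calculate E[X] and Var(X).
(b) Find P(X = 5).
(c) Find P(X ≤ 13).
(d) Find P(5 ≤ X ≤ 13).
(a) E[X] = 9.6600, Var(X) = 9.6600
(b) P(X = 5) = 0.044712
(c) P(X ≤ 13) = 0.887972
(d) P(5 ≤ X ≤ 13) = 0.851591

We have X ~ Poisson(λ=9.66).

(a) Moments:
E[X] = 9.6600
Var(X) = 9.6600
σ = √Var(X) = 3.1081

(b) Point probability using PMF:
P(X = 5) = 0.044712

(c) Cumulative probability using CDF:
P(X ≤ 13) = F(13) = 0.887972

(d) Range probability:
P(5 ≤ X ≤ 13) = P(X ≤ 13) - P(X ≤ 4)
                   = F(13) - F(4)
                   = 0.887972 - 0.036381
                   = 0.851591

This means approximately 85.2% of outcomes fall in the interval [5, 13].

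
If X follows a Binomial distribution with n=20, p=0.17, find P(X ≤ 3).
0.550406

We have X ~ Binomial(n=20, p=0.17).

The CDF gives us P(X ≤ k).

Using the CDF:
P(X ≤ 3) = 0.550406

This means there's approximately a 55.0% chance that X is at most 3.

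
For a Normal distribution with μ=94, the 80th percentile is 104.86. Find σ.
σ = 12.9037

For X ~ Normal(μ, σ), the p-th percentile satisfies x = μ + z_p × σ,
where z_p = Φ⁻¹(p) is the standard normal quantile.

Step 1: z_{0.8} = Φ⁻¹(0.8) = 0.8416

Step 2: Solve for σ:
104.86 = 94 + 0.8416 × σ
σ = (104.86 - 94) / 0.8416
σ = 10.86 / 0.8416
σ = 12.9037

Verification: μ + z × σ = 94 + 0.8416 × 12.9037 = 104.86 ✓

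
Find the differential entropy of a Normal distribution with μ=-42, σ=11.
3.8168 nats

We have X ~ Normal(μ=-42, σ=11).

The differential entropy measures the uncertainty or information content of the distribution.

For a Normal distribution with μ=-42, σ=11:
h(X) = 3.8168 nats

(In bits, this would be 5.5065 bits.)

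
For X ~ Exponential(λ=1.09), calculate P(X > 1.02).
0.328966

We have X ~ Exponential(λ=1.09).

P(X > 1.02) = 1 - P(X ≤ 1.02)
                = 1 - F(1.02)
                = 1 - 0.671034
                = 0.328966

So there's approximately a 32.9% chance that X exceeds 1.02.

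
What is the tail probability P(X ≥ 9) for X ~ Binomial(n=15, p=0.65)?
0.754842

We have X ~ Binomial(n=15, p=0.65).

For discrete distributions, P(X ≥ 9) = 1 - P(X ≤ 8).

P(X ≤ 8) = 0.245158
P(X ≥ 9) = 1 - 0.245158 = 0.754842

So there's approximately a 75.5% chance that X is at least 9.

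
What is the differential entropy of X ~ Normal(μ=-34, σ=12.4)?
3.9366 nats

We have X ~ Normal(μ=-34, σ=12.4).

The differential entropy measures the uncertainty or information content of the distribution.

For a Normal distribution with μ=-34, σ=12.4:
h(X) = 3.9366 nats

(In bits, this would be 5.6794 bits.)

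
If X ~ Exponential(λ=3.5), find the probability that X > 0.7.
0.086294

We have X ~ Exponential(λ=3.5).

P(X > 0.7) = 1 - P(X ≤ 0.7)
                = 1 - F(0.7)
                = 1 - 0.913706
                = 0.086294

So there's approximately a 8.6% chance that X exceeds 0.7.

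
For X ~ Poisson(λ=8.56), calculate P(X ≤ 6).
0.249839

We have X ~ Poisson(λ=8.56).

The CDF gives us P(X ≤ k).

Using the CDF:
P(X ≤ 6) = 0.249839

This means there's approximately a 25.0% chance that X is at most 6.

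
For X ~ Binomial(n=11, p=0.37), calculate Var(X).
2.5641

We have X ~ Binomial(n=11, p=0.37).

For a Binomial distribution with n=11, p=0.37:
Var(X) = 2.5641

The variance measures the spread of the distribution around the mean.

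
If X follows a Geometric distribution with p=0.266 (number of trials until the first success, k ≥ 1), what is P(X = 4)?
0.105189

We have X ~ Geometric(p=0.266) (number of trials until the first success, k ≥ 1).

For a Geometric distribution, the PMF gives us the probability of each outcome.

Using the PMF formula:
P(X = 4) = 0.105189

Rounded to 4 decimal places: 0.1052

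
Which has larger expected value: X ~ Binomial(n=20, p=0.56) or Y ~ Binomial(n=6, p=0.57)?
X has larger mean (11.2000 > 3.4200)

Compute the expected value for each distribution:

X ~ Binomial(n=20, p=0.56):
E[X] = 11.2000

Y ~ Binomial(n=6, p=0.57):
E[Y] = 3.4200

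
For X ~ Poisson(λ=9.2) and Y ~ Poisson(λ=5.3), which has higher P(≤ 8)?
Y has higher probability (P(Y ≤ 8) = 0.9106 > P(X ≤ 8) = 0.4296)

Compute P(≤ 8) for each distribution:

X ~ Poisson(λ=9.2):
P(X ≤ 8) = 0.4296

Y ~ Poisson(λ=5.3):
P(Y ≤ 8) = 0.9106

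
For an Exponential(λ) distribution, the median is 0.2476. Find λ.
λ = 2.7995

For X ~ Exponential(λ), the CDF is F(x) = 1 - e^(-λx).
The median m satisfies F(m) = 0.5:
1 - e^(-λm) = 0.5
e^(-λm) = 0.5
λm = ln(2)
m = ln(2) / λ

Given m = 0.2476:
λ = ln(2) / 0.2476 = 0.693147 / 0.2476 = 2.7995

Verification: ln(2) / 2.7995 = 0.2476 ✓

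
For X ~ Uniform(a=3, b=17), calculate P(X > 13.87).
0.223571

We have X ~ Uniform(a=3, b=17).

P(X > 13.87) = 1 - P(X ≤ 13.87)
                = 1 - F(13.87)
                = 1 - 0.776429
                = 0.223571

So there's approximately a 22.4% chance that X exceeds 13.87.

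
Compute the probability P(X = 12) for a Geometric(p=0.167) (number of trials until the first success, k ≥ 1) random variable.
0.022377

We have X ~ Geometric(p=0.167) (number of trials until the first success, k ≥ 1).

For a Geometric distribution, the PMF gives us the probability of each outcome.

Using the PMF formula:
P(X = 12) = 0.022377

Rounded to 4 decimal places: 0.0224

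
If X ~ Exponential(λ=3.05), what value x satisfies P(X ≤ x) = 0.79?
0.5117

We have X ~ Exponential(λ=3.05).

We want to find x such that P(X ≤ x) = 0.79.

This is the 79th percentile, which means 79% of values fall below this point.

Using the inverse CDF (quantile function):
x = F⁻¹(0.79) = 0.5117

Verification: P(X ≤ 0.5117) = 0.79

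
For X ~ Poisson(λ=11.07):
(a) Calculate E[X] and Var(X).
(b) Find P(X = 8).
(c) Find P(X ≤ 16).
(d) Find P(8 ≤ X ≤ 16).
(a) E[X] = 11.0700, Var(X) = 11.0700
(b) P(X = 8) = 0.087100
(c) P(X ≤ 16) = 0.941467
(d) P(8 ≤ X ≤ 16) = 0.802739

We have X ~ Poisson(λ=11.07).

(a) Moments:
E[X] = 11.0700
Var(X) = 11.0700
σ = √Var(X) = 3.3272

(b) Point probability using PMF:
P(X = 8) = 0.087100

(c) Cumulative probability using CDF:
P(X ≤ 16) = F(16) = 0.941467

(d) Range probability:
P(8 ≤ X ≤ 16) = P(X ≤ 16) - P(X ≤ 7)
                   = F(16) - F(7)
                   = 0.941467 - 0.138728
                   = 0.802739

This means approximately 80.3% of outcomes fall in the interval [8, 16].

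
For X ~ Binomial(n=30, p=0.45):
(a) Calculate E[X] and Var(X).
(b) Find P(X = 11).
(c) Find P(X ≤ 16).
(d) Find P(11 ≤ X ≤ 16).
(a) E[X] = 13.5000, Var(X) = 7.4250
(b) P(X = 11) = 0.097642
(c) P(X ≤ 16) = 0.864395
(d) P(11 ≤ X ≤ 16) = 0.729350

We have X ~ Binomial(n=30, p=0.45).

(a) Moments:
E[X] = 13.5000
Var(X) = 7.4250
σ = √Var(X) = 2.7249

(b) Point probability using PMF:
P(X = 11) = 0.097642

(c) Cumulative probability using CDF:
P(X ≤ 16) = F(16) = 0.864395

(d) Range probability:
P(11 ≤ X ≤ 16) = P(X ≤ 16) - P(X ≤ 10)
                   = F(16) - F(10)
                   = 0.864395 - 0.135045
                   = 0.729350

This means approximately 72.9% of outcomes fall in the interval [11, 16].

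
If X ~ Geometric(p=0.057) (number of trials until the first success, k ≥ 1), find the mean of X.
17.5439

We have X ~ Geometric(p=0.057) (number of trials until the first success, k ≥ 1).

For a Geometric distribution with p=0.057 (number of trials until the first success, k ≥ 1):
E[X] = 17.5439

This is the expected (average) value of X.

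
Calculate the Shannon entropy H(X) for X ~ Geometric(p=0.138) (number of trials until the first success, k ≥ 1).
2.9081 nats

We have X ~ Geometric(p=0.138) (number of trials until the first success, k ≥ 1).

The Shannon entropy measures the uncertainty or information content of the distribution.

For a Geometric distribution with p=0.138 (number of trials until the first success, k ≥ 1):
H(X) = 2.9081 nats

(In bits, this would be 4.1955 bits.)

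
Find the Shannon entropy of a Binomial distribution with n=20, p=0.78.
2.0258 nats

We have X ~ Binomial(n=20, p=0.78).

The Shannon entropy measures the uncertainty or information content of the distribution.

For a Binomial distribution with n=20, p=0.78:
H(X) = 2.0258 nats

(In bits, this would be 2.9226 bits.)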